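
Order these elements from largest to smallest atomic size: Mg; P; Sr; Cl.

Sr > Mg > P > Cl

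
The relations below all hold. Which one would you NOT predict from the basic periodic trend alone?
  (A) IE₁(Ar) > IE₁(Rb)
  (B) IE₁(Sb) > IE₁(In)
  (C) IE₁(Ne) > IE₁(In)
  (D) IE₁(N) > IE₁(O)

The general trend: first ionisation energy increases across a period and decreases down a group.
(A) Ar (period 3, group 18) vs Rb (period 5, group 1): the stated order agrees with the simple trend.
(B) Sb (period 5, group 15) vs In (period 5, group 13): the stated order agrees with the simple trend.
(C) Ne (period 2, group 18) vs In (period 5, group 13): the stated order agrees with the simple trend.
(D) N (period 2, group 15) vs O (period 2, group 16): the stated order contradicts the simple trend.
The exception is (D): pairing an electron in O's 2p⁴ costs repulsion energy, so O ionizes more easily than half-filled N (2p³).

(D)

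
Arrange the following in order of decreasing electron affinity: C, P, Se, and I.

EA tends to increase across a period and decrease down a group, though the pattern is less regular than for IE or radius.
A diagonal step moves right (one effect) and down (the opposite effect) at once.
C > P: the two effects oppose for this pair; the down-group effect wins (122 vs 72 kJ/mol).
Se > C: period and group pull opposite ways; the across-period shift dominates (195 vs 122 kJ/mol).
I > Se: the two effects oppose for this pair; the across-period effect wins (295 vs 195 kJ/mol).
Approximate values (kJ/mol): C 122, P 72, Se 195, I 295.
So from highest to lowest: I > Se > C > P.

I > Se > C > P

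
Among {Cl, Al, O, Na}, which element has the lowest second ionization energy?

The second ionization energy removes an electron from the +1 ion. For each element: Cl⁺ still has 6 valence electrons; Al⁺ still has 2 valence electrons; O⁺ still has 5 valence electrons; Na⁺ is the bare [Ne] core.
Pulling an electron out of a noble-gas core costs far more than removing a remaining valence electron, so Na sits at the high end of IE_2.
Valence configurations: Cl⁺ [Ne]3s²3p⁴, Al⁺ [Ne]3s², O⁺ [He]2s²2p³.
Tabulated IE_2 (kJ/mol): Cl 2298, Al 1817, O 3388, Na 4562.
Hence IE_2: Al < Cl < O < Na.

Al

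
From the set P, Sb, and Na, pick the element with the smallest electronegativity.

Na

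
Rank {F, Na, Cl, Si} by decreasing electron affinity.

Cl > F > Si > Na

F is in period 2, group 17; Na is in period 3, group 1; Si is in period 3, group 14; Cl is in period 3, group 17.
Atoms with high Z_eff and room in the valence shell (especially the halogens) have the most exothermic electron affinities.
Here both period and group differ, so the two effects have to be weighed against each other.
Si > Na: Si lies to the right of Na in period 3, so the across-period effect alone puts Si higher.
F > Si: both effects reinforce here, so F is clearly the higher of the two.
Cl > F: this pair runs against the simple trend — see the exception note.
Note the exception: Cl has a higher electron affinity than F, contrary to the simple trend — F's small 2p subshell makes the incoming electron feel strong e⁻–e⁻ repulsion, so Cl actually releases more energy on gaining an electron.
Approximate values (kJ/mol): F 328, Na 53, Si 134, Cl 349.
So from highest to lowest: Cl > F > Si > Na.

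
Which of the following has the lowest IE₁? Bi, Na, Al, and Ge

Across a period the outer electron is held more tightly (higher IE₁); down a group it sits in a higher shell, more shielded, and comes off more easily.
Neither a single period nor a single group — weigh both effects.
Al > Na: both are in period 3; the period trend gives Al the larger value.
Bi > Al: period and group pull opposite ways; the across-period shift dominates (703 vs 578 kJ/mol).
Ge > Bi: the two effects oppose for this pair; the down-group effect wins (762 vs 703 kJ/mol).
For reference (kJ/mol): Na 496, Al 578, Ge 762, Bi 703.
The lowest IE₁ among these belongs to Na.

Na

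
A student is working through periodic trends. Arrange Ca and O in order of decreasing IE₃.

O > Ca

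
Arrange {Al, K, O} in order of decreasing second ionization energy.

IE_2 is the cost of taking one more electron from the +1 cation: Al⁺ still has 2 valence electrons; K⁺ is the bare [Ar] core; O⁺ still has 5 valence electrons.
Usually core removal costs more than valence removal, but here the competition is close: a tightly held n=2 valence electron can cost more to remove than an n=3 core electron, so the actual values have to decide it.
Valence configurations: Al⁺ [Ne]3s², O⁺ [He]2s²2p³.
The numbers (kJ/mol): Al 1817, K 3052, O 3388.
Overall IE_2 order: Al < K < O.

O > K > Al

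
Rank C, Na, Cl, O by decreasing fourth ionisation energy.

Na, O, C, Cl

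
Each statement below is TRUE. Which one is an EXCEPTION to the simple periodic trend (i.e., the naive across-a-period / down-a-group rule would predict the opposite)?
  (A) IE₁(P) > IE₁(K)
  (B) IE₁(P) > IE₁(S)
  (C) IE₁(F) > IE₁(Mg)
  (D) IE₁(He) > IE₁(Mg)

(B)

The general trend: first ionisation energy increases across a period and decreases down a group.
(A) P (period 3, group 15) vs K (period 4, group 1): the stated order agrees with the simple trend.
(B) P (period 3, group 15) vs S (period 3, group 16): the stated order contradicts the simple trend.
(C) F (period 2, group 17) vs Mg (period 3, group 2): the stated order agrees with the simple trend.
(D) He (period 1, group 18) vs Mg (period 3, group 2): the stated order agrees with the simple trend.
The exception is (B): S (3p⁴) ionizes more easily than half-filled P (3p³) because the paired 3p electron in S is pushed out by e⁻–e⁻ repulsion.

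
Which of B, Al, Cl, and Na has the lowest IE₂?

Al

The second ionization energy removes an electron from the +1 ion. For each element: B⁺ still has 2 valence electrons; Al⁺ still has 2 valence electrons; Cl⁺ still has 6 valence electrons; Na⁺ is the bare [Ne] core.
Core electrons are held far more tightly than valence electrons, so Na tops the IE_2 order.
Valence configurations: B⁺ [He]2s², Al⁺ [Ne]3s², Cl⁺ [Ne]3s²3p⁴.
Tabulated IE_2 (kJ/mol): B 2427, Al 1817, Cl 2298, Na 4562.
Putting it together, IE_2: Al < Cl < B < Na.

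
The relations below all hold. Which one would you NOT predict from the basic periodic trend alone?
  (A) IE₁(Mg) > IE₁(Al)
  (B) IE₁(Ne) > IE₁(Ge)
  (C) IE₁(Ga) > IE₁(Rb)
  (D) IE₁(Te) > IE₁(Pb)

(A)

The general trend: first ionisation energy increases across a period and decreases down a group.
(A) Mg (period 3, group 2) vs Al (period 3, group 13): the stated order contradicts the simple trend.
(B) Ne (period 2, group 18) vs Ge (period 4, group 14): the stated order agrees with the simple trend.
(C) Ga (period 4, group 13) vs Rb (period 5, group 1): the stated order agrees with the simple trend.
(D) Te (period 5, group 16) vs Pb (period 6, group 14): the stated order agrees with the simple trend.
The exception is (A): Al's single 3p electron is easier to remove than one from Mg's filled 3s².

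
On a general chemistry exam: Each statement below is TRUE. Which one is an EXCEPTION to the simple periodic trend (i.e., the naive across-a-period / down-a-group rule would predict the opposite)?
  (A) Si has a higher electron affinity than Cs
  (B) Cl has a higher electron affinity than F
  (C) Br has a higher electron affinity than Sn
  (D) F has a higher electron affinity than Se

The general trend: electron affinity increases across a period and decreases down a group.
(A) Si (period 3, group 14) vs Cs (period 6, group 1): the stated order agrees with the simple trend.
(B) Cl (period 3, group 17) vs F (period 2, group 17): the stated order contradicts the simple trend.
(C) Br (period 4, group 17) vs Sn (period 5, group 14): the stated order agrees with the simple trend.
(D) F (period 2, group 17) vs Se (period 4, group 16): the stated order agrees with the simple trend.
The exception is (B): F's small 2p subshell makes the incoming electron feel strong e⁻–e⁻ repulsion, so Cl actually releases more energy on gaining an electron.

(B)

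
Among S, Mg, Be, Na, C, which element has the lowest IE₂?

IE_2 is the cost of taking one more electron from the +1 cation: S⁺ still has 5 valence electrons; Mg⁺ still has 1 valence electron; Be⁺ still has 1 valence electron; Na⁺ is the bare [Ne] core; C⁺ still has 3 valence electrons.
Pulling an electron out of a noble-gas core costs far more than removing a remaining valence electron, so Na sits at the high end of IE_2.
Valence configurations: S⁺ [Ne]3s²3p³, Mg⁺ [Ne]3s¹, Be⁺ [He]2s¹, C⁺ [He]2s²2p¹.
Approximate IE_2 values (kJ/mol): S 2252, Mg 1451, Be 1757, Na 4562, C 2353.
Overall IE_2 order: Mg < Be < S < C < Na.

Mg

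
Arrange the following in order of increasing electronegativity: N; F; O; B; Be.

Be < B < N < O < F

Be is in period 2, group 2; B is in period 2, group 13; N is in period 2, group 15; O is in period 2, group 16; F is in period 2, group 17.
Electronegativity increases across a period and decreases down a group, tracking effective nuclear charge and atomic size.
All lie in period 2, so electronegativity increases left to right.
So from lowest to highest: Be < B < N < O < F.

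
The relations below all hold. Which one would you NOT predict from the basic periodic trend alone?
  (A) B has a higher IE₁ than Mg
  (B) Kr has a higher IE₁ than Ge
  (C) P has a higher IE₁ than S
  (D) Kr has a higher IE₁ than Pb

(C)

The general trend: IE₁ increases across a period and decreases down a group.
(A) B (period 2, group 13) vs Mg (period 3, group 2): the stated order agrees with the simple trend.
(B) Kr (period 4, group 18) vs Ge (period 4, group 14): the stated order agrees with the simple trend.
(C) P (period 3, group 15) vs S (period 3, group 16): the stated order contradicts the simple trend.
(D) Kr (period 4, group 18) vs Pb (period 6, group 14): the stated order agrees with the simple trend.
The exception is (C): S (3p⁴) ionizes more easily than half-filled P (3p³) because the paired 3p electron in S is pushed out by e⁻–e⁻ repulsion.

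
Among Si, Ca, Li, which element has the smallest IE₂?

The second ionization energy removes an electron from the +1 ion. For each element: Si⁺ still has 3 valence electrons; Ca⁺ still has 1 valence electron; Li⁺ is the bare [He] core.
Pulling an electron out of a noble-gas core costs far more than removing a remaining valence electron, so Li sits at the high end of IE_2.
Valence configurations: Si⁺ [Ne]3s²3p¹, Ca⁺ [Ar]4s¹.
Approximate IE_2 values (kJ/mol): Si 1577, Ca 1145, Li 7298.
Overall IE_2 order: Ca < Si < Li.

Ca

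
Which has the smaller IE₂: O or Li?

O

IE_2 is the cost of taking one more electron from the +1 cation: O⁺ still has 5 valence electrons; Li⁺ is the bare [He] core.
Breaking into a closed-shell core is much more expensive than removing a leftover valence electron — Li has the largest IE_2 here.
The numbers (kJ/mol): O 3388, Li 7298.
Hence IE_2: O < Li.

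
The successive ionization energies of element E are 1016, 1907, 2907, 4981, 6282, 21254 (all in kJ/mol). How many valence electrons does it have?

Look for the largest jump between consecutive ionization energies: IE6/IE5 ≈ 3.4, far larger than any earlier ratio.
That jump marks the point where a core electron is being removed. So the atom has 5 valence electrons.

5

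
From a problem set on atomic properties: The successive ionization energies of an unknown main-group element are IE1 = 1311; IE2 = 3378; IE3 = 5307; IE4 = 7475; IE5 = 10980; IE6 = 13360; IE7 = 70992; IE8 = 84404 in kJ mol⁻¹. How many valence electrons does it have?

6

Look for the largest jump between consecutive ionization energies: IE7/IE6 ≈ 5.3, far larger than any earlier ratio.
That jump marks the point where a core electron is being removed. So the atom has 6 valence electrons.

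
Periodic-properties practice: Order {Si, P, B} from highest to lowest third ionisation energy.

B > Si > P

The third ionization energy removes an electron from the +2 ion. For each element: Si²⁺ still has 2 valence electrons; P²⁺ still has 3 valence electrons; B²⁺ still has 1 valence electron.
All are still removing valence electrons, so compare the +2 ions as you would atoms: IE_3 generally rises across a period (higher Z_eff) and falls down a group (larger shell), subject to the usual subshell exceptions.
Valence configurations: Si²⁺ [Ne]3s², P²⁺ [Ne]3s²3p¹, B²⁺ [He]2s¹.
P²⁺ loses a lone 3p electron whereas Si²⁺ must break into a filled 3s² pair, so IE_3(Si) > IE_3(P) even though P has the higher nuclear charge.
The numbers (kJ/mol): Si 3232, P 2914, B 3660.
Hence IE_3: P < Si < B.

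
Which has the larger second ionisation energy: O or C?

O

The second ionization energy removes an electron from the +1 ion. For each element: O⁺ still has 5 valence electrons; C⁺ still has 3 valence electrons.
All are still removing valence electrons, so compare the +1 ions as you would atoms: IE_2 generally rises across a period (higher Z_eff) and falls down a group (larger shell), subject to the usual subshell exceptions.
Valence configurations: O⁺ [He]2s²2p³, C⁺ [He]2s²2p¹.
The numbers (kJ/mol): O 3388, C 2353.
Hence IE_2: C < O.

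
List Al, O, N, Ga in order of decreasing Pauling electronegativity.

N is in period 2, group 15; O is in period 2, group 16; Al is in period 3, group 13; Ga is in period 4, group 13.
Smaller atoms with higher effective nuclear charge are more electronegative.
Neither a single period nor a single group — weigh both effects.
Ga > Al: this pair runs against the simple trend — see the exception note.
N > Ga: both effects reinforce here, so N is clearly the higher of the two.
O > N: O lies to the right of N in period 2, so the across-period effect alone puts O higher.
Note the exception: Ga has a higher electronegativity than Al, contrary to the simple trend — poor shielding by filled d (and f) subshells raises the heavier element's effective nuclear charge more than the simple down-group trend predicts.
Tabulated electronegativity (Pauling): N 3.04, O 3.44, Al 1.61, Ga 1.81.
So from highest to lowest: O > N > Ga > Al.

O, N, Ga, Al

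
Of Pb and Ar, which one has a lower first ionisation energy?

Pb

First ionization energy rises across a period (greater Z_eff holds electrons more tightly) and falls down a group (valence electrons are farther from the nucleus).
Neither a single period nor a single group — weigh both effects.
Ar > Pb: relative to Pb, both the across-period and down-group shifts push Ar's first ionization energy up.
For reference (kJ/mol): Ar 1521, Pb 716.
So Pb has the lower first ionisation energy (Pb < Ar).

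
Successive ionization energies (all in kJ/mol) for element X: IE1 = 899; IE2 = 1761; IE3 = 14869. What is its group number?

Group 2

Look for the largest jump between consecutive ionization energies: IE3/IE2 ≈ 8.4, far larger than any earlier ratio.
That jump marks the point where a core electron is being removed. So the atom has 2 valence electrons.
A main-group element with 2 valence electrons is in group 2.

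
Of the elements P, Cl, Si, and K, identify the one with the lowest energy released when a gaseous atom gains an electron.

Si is in period 3, group 14; P is in period 3, group 15; Cl is in period 3, group 17; K is in period 4, group 1.
Atoms with high Z_eff and room in the valence shell (especially the halogens) have the most exothermic electron affinities.
Neither a single period nor a single group — weigh both effects.
P > K: both effects reinforce here, so P is clearly the higher of the two.
Si > P: this pair runs against the simple trend — see the exception note.
Cl > Si: Cl lies to the right of Si in period 3, so the across-period effect alone puts Cl higher.
Note the exception: Si has a higher electron affinity than P, contrary to the simple trend — adding an electron to P's half-filled 3p³ is unfavourable, so Si (3p²) has the more exothermic EA.
Tabulated electron affinity (kJ/mol): Si 134, P 72, Cl 349, K 48.
The lowest energy released when a gaseous atom gains an electron among these belongs to K.

K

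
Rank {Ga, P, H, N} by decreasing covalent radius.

Ga, P, N, H

H is in period 1, group 1; N is in period 2, group 15; P is in period 3, group 15; Ga is in period 4, group 13.
Moving right in a period, electrons are added to the same shell under a stronger nuclear pull, so atoms get smaller; moving down, a new shell is opened and atoms get larger.
Neither a single period nor a single group — weigh both effects.
N > H: the two effects oppose for this pair; the down-group effect wins (71 vs 32 pm).
P > N: P sits below N in group 15, so the down-group effect alone puts P larger.
Ga > P: both effects reinforce here, so Ga is clearly the larger of the two.
For reference (pm): H 32, N 71, P 111, Ga 124.
So from largest to smallest: Ga > P > N > H.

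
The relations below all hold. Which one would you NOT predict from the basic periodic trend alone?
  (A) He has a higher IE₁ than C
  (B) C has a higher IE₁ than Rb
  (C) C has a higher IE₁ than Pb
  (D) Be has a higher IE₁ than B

(D)

The general trend: IE₁ increases across a period and decreases down a group.
(A) He (period 1, group 18) vs C (period 2, group 14): the stated order agrees with the simple trend.
(B) C (period 2, group 14) vs Rb (period 5, group 1): the stated order agrees with the simple trend.
(C) C (period 2, group 14) vs Pb (period 6, group 14): the stated order agrees with the simple trend.
(D) Be (period 2, group 2) vs B (period 2, group 13): the stated order contradicts the simple trend.
The exception is (D): removing B's lone 2p electron is easier than breaking Be's filled 2s².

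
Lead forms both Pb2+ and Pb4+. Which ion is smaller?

Both ions have Z = 82 protons, but Pb4+ has lost more electrons, so its remaining electrons feel a larger effective nuclear charge per electron and are pulled in more tightly.
Higher positive charge → smaller ion, so Pb2+ > Pb4+.

Pb4+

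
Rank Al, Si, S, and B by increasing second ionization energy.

Si < Al < S < B

After 1 electron has been removed, what remains? Al⁺ still has 2 valence electrons; Si⁺ still has 3 valence electrons; S⁺ still has 5 valence electrons; B⁺ still has 2 valence electrons.
All are still removing valence electrons, so compare the +1 ions as you would atoms: IE_2 generally rises across a period (higher Z_eff) and falls down a group (larger shell), subject to the usual subshell exceptions.
Valence configurations: Al⁺ [Ne]3s², Si⁺ [Ne]3s²3p¹, S⁺ [Ne]3s²3p³, B⁺ [He]2s².
Si⁺ loses a lone 3p electron whereas Al⁺ must break into a filled 3s² pair, so IE_2(Al) > IE_2(Si) even though Si has the higher nuclear charge.
The numbers (kJ/mol): Al 1817, Si 1577, S 2252, B 2427.
Overall IE_2 order: Si < Al < S < B.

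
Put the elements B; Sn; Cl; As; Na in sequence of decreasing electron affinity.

Cl > Sn > As > Na > B

B is in period 2, group 13; Na is in period 3, group 1; Cl is in period 3, group 17; As is in period 4, group 15; Sn is in period 5, group 14.
EA tends to increase across a period and decrease down a group, though the pattern is less regular than for IE or radius.
Here both period and group differ, so the two effects have to be weighed against each other.
Na > B: this pair runs against the simple trend — see the exception note.
As > Na: the two effects oppose for this pair; the across-period effect wins (78 vs 53 kJ/mol).
Sn > As: this pair runs against the simple trend — see the exception note.
Cl > Sn: relative to Sn, both the across-period and down-group shifts push Cl's electron affinity up.
Note the exception: Na has a higher electron affinity than B, contrary to the simple trend — B's ns²np¹ configuration gives only a small electron affinity — the sparsely filled np subshell binds an added electron weakly.
Note the exception: Sn has a higher electron affinity than As, contrary to the simple trend — adding an electron to As's half-filled np³ subshell costs electron-pairing energy.
For reference (kJ/mol): B 27, Na 53, Cl 349, As 78, Sn 107.
So from highest to lowest: Cl > Sn > As > Na > B.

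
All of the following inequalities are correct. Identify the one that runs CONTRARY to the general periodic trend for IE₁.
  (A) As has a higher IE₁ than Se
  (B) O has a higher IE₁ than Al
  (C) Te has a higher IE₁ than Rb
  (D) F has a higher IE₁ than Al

(A)

The general trend: IE₁ increases across a period and decreases down a group.
(A) As (period 4, group 15) vs Se (period 4, group 16): the stated order contradicts the simple trend.
(B) O (period 2, group 16) vs Al (period 3, group 13): the stated order agrees with the simple trend.
(C) Te (period 5, group 16) vs Rb (period 5, group 1): the stated order agrees with the simple trend.
(D) F (period 2, group 17) vs Al (period 3, group 13): the stated order agrees with the simple trend.
The exception is (A): Se (4p⁴) ionizes more easily than half-filled As (4p³).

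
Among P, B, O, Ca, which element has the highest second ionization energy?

After 1 electron has been removed, what remains? P⁺ still has 4 valence electrons; B⁺ still has 2 valence electrons; O⁺ still has 5 valence electrons; Ca⁺ still has 1 valence electron.
All are still removing valence electrons, so compare the +1 ions as you would atoms: IE_2 generally rises across a period (higher Z_eff) and falls down a group (larger shell), subject to the usual subshell exceptions.
Valence configurations: P⁺ [Ne]3s²3p², B⁺ [He]2s², O⁺ [He]2s²2p³, Ca⁺ [Ar]4s¹.
Approximate IE_2 values (kJ/mol): P 1907, B 2427, O 3388, Ca 1145.
Putting it together, IE_2: Ca < P < B < O.

O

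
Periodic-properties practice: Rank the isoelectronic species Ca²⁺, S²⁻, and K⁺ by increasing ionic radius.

All of these have 18 electrons, so size is governed by nuclear charge alone: the more protons, the stronger the pull on the same electron cloud, and the smaller the ion.
Nuclear charges: Ca²⁺ (Z=20), K⁺ (Z=19), S²⁻ (Z=16).
Smallest to largest: Ca²⁺ < K⁺ < S²⁻.

Ca²⁺ < K⁺ < S²⁻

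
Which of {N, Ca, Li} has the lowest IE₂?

Ca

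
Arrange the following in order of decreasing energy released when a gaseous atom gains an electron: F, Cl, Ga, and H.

H is in period 1, group 1; F is in period 2, group 17; Cl is in period 3, group 17; Ga is in period 4, group 13.
EA tends to increase across a period and decrease down a group, though the pattern is less regular than for IE or radius.
Neither a single period nor a single group — weigh both effects.
H > Ga: period and group pull opposite ways; the down-group shift dominates (73 vs 29 kJ/mol).
F > H: the two effects oppose for this pair; the across-period effect wins (328 vs 73 kJ/mol).
Cl > F: this pair runs against the simple trend — see the exception note.
Note the exception: Cl has a higher electron affinity than F, contrary to the simple trend — F's small 2p subshell makes the incoming electron feel strong e⁻–e⁻ repulsion, so Cl actually releases more energy on gaining an electron.
Tabulated electron affinity (kJ/mol): H 73, F 328, Cl 349, Ga 29.
So from highest to lowest: Cl > F > H > Ga.

Cl > F > H > Ga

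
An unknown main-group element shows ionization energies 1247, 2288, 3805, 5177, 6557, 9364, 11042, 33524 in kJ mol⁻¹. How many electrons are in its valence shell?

Look for the largest jump between consecutive ionization energies: IE8/IE7 ≈ 3.0, far larger than any earlier ratio.
That jump marks the point where a core electron is being removed. So the atom has 7 valence electrons.

7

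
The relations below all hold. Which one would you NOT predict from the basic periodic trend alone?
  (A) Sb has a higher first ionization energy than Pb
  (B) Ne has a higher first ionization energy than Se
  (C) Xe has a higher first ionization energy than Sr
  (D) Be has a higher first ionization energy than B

(D)

The general trend: first ionization energy increases across a period and decreases down a group.
(A) Sb (period 5, group 15) vs Pb (period 6, group 14): the stated order agrees with the simple trend.
(B) Ne (period 2, group 18) vs Se (period 4, group 16): the stated order agrees with the simple trend.
(C) Xe (period 5, group 18) vs Sr (period 5, group 2): the stated order agrees with the simple trend.
(D) Be (period 2, group 2) vs B (period 2, group 13): the stated order contradicts the simple trend.
The exception is (D): removing B's lone 2p electron is easier than breaking Be's filled 2s².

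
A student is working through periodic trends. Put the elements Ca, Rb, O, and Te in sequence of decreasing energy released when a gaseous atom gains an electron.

O is in period 2, group 16; Ca is in period 4, group 2; Rb is in period 5, group 1; Te is in period 5, group 16.
Atoms with high Z_eff and room in the valence shell (especially the halogens) have the most exothermic electron affinities.
Here both period and group differ, so the two effects have to be weighed against each other.
Rb > Ca: this pair runs against the simple trend — see the exception note.
O > Rb: both effects reinforce here, so O is clearly the higher of the two.
Te > O: this pair runs against the simple trend — see the exception note.
Note the exception: Rb has a higher electron affinity than Ca, contrary to the simple trend — adding an electron to Ca (ns²) has to open a new, higher-energy np subshell, which is unfavourable.
Note the exception: Te has a higher electron affinity than O, contrary to the simple trend — O's compact 2p subshell gives strong electron–electron repulsion on the added electron.
For reference (kJ/mol): O 141, Ca 2, Rb 47, Te 190.
So from highest to lowest: Te > O > Rb > Ca.

Te > O > Rb > Ca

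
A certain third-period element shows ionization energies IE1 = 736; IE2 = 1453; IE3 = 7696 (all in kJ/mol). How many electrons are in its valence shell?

Look for the largest jump between consecutive ionization energies: IE3/IE2 ≈ 5.3, far larger than any earlier ratio.
That jump marks the point where a core electron is being removed. So the atom has 2 valence electrons.

2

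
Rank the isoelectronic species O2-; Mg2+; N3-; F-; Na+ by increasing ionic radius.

Mg2+ < Na+ < F- < O2- < N3-

All of these have 10 electrons, so size is governed by nuclear charge alone: the more protons, the stronger the pull on the same electron cloud, and the smaller the ion.
Nuclear charges: Mg2+ (Z=12), Na+ (Z=11), F- (Z=9), O2- (Z=8), N3- (Z=7).
Smallest to largest: Mg2+ < Na+ < F- < O2- < N3-.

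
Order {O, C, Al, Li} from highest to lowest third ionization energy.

The third ionization energy removes an electron from the +2 ion. For each element: O²⁺ still has 4 valence electrons; C²⁺ still has 2 valence electrons; Al²⁺ still has 1 valence electron; Li²⁺ is already 1 electron into the core.
Breaking into a closed-shell core is much more expensive than removing a leftover valence electron — Li has the largest IE_3 here.
Valence configurations: O²⁺ [He]2s²2p², C²⁺ [He]2s², Al²⁺ [Ne]3s¹.
Tabulated IE_3 (kJ/mol): O 5300, C 4620, Al 2745, Li 11815.
Overall IE_3 order: Al < C < O < Li.

Li > O > C > Al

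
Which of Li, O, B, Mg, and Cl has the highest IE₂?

Li

IE_2 is the cost of taking one more electron from the +1 cation: Li⁺ is the bare [He] core; O⁺ still has 5 valence electrons; B⁺ still has 2 valence electrons; Mg⁺ still has 1 valence electron; Cl⁺ still has 6 valence electrons.
Core electrons are held far more tightly than valence electrons, so Li tops the IE_2 order.
Valence configurations: O⁺ [He]2s²2p³, B⁺ [He]2s², Mg⁺ [Ne]3s¹, Cl⁺ [Ne]3s²3p⁴.
The numbers (kJ/mol): Li 7298, O 3388, B 2427, Mg 1451, Cl 2298.
So the second ionization energies run Mg < Cl < B < O < Li.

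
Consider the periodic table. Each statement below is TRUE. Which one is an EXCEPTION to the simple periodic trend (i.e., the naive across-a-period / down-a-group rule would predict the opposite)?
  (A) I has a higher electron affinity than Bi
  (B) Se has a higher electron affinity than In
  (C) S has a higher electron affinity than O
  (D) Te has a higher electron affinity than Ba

(C)

The general trend: electron affinity increases across a period and decreases down a group.
(A) I (period 5, group 17) vs Bi (period 6, group 15): the stated order agrees with the simple trend.
(B) Se (period 4, group 16) vs In (period 5, group 13): the stated order agrees with the simple trend.
(C) S (period 3, group 16) vs O (period 2, group 16): the stated order contradicts the simple trend.
(D) Te (period 5, group 16) vs Ba (period 6, group 2): the stated order agrees with the simple trend.
The exception is (C): the compact 2p subshell of O repels the added electron more than S's larger 3p does.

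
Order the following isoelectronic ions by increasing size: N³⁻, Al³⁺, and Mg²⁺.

All of these have 10 electrons, so size is governed by nuclear charge alone: the more protons, the stronger the pull on the same electron cloud, and the smaller the ion.
Nuclear charges: Al³⁺ (Z=13), Mg²⁺ (Z=12), N³⁻ (Z=7).
Smallest to largest: Al³⁺ < Mg²⁺ < N³⁻.

Al³⁺, Mg²⁺, N³⁻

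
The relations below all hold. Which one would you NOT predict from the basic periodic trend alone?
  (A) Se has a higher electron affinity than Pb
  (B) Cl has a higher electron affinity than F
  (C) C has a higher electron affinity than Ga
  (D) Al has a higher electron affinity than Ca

The general trend: electron affinity increases across a period and decreases down a group.
(A) Se (period 4, group 16) vs Pb (period 6, group 14): the stated order agrees with the simple trend.
(B) Cl (period 3, group 17) vs F (period 2, group 17): the stated order contradicts the simple trend.
(C) C (period 2, group 14) vs Ga (period 4, group 13): the stated order agrees with the simple trend.
(D) Al (period 3, group 13) vs Ca (period 4, group 2): the stated order agrees with the simple trend.
The exception is (B): F's small 2p subshell makes the incoming electron feel strong e⁻–e⁻ repulsion, so Cl actually releases more energy on gaining an electron.

(B)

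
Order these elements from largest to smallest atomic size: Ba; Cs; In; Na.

Moving right in a period, electrons are added to the same shell under a stronger nuclear pull, so atoms get smaller; moving down, a new shell is opened and atoms get larger.
These span different periods and groups, so the two trends combine.
Na > In: the two effects oppose for this pair; the across-period effect wins (155 vs 142 pm).
Ba > Na: the two effects oppose for this pair; the down-group effect wins (196 vs 155 pm).
Cs > Ba: both are in period 6; the period trend gives Cs the larger value.
Tabulated atomic radius (pm): Na 155, In 142, Cs 232, Ba 196.
So from largest to smallest: Cs > Ba > Na > In.

Cs > Ba > Na > In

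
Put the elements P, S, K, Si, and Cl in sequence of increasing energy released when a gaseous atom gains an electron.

K < P < Si < S < Cl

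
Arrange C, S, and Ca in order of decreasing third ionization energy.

Ca > C > S

IE_3 is the cost of taking one more electron from the +2 cation: C²⁺ still has 2 valence electrons; S²⁺ still has 4 valence electrons; Ca²⁺ is the bare [Ar] core.
Pulling an electron out of a noble-gas core costs far more than removing a remaining valence electron, so Ca sits at the high end of IE_3.
Valence configurations: C²⁺ [He]2s², S²⁺ [Ne]3s²3p².
Approximate IE_3 values (kJ/mol): C 4620, S 3357, Ca 4912.
Overall IE_3 order: S < C < Ca.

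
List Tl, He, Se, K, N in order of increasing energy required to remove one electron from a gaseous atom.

He is in period 1, group 18; N is in period 2, group 15; K is in period 4, group 1; Se is in period 4, group 16; Tl is in period 6, group 13.
IE₁ increases left→right with effective nuclear charge and decreases top→bottom as the valence shell moves farther out.
These span different periods and groups, so the two trends combine.
Tl > K: the two effects oppose for this pair; the across-period effect wins (589 vs 419 kJ/mol).
Se > Tl: relative to Tl, both the across-period and down-group shifts push Se's first ionization energy up.
N > Se: period and group pull opposite ways; the down-group shift dominates (1402 vs 941 kJ/mol).
He > N: both effects reinforce here, so He is clearly the higher of the two.
For reference (kJ/mol): He 2372, N 1402, K 419, Se 941, Tl 589.
So from lowest to highest: K < Tl < Se < N < He.

K, Tl, Se, N, He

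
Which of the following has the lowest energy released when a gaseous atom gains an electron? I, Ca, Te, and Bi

Ca is in period 4, group 2; Te is in period 5, group 16; I is in period 5, group 17; Bi is in period 6, group 15.
Atoms with high Z_eff and room in the valence shell (especially the halogens) have the most exothermic electron affinities.
Neither a single period nor a single group — weigh both effects.
Bi > Ca: the two effects oppose for this pair; the across-period effect wins (91 vs 2 kJ/mol).
Te > Bi: both effects reinforce here, so Te is clearly the higher of the two.
I > Te: I lies to the right of Te in period 5, so the across-period effect alone puts I higher.
Approximate values (kJ/mol): Ca 2, Te 190, I 295, Bi 91.
The lowest energy released when a gaseous atom gains an electron among these belongs to Ca.

Ca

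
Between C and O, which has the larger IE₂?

O

The second ionization energy removes an electron from the +1 ion. For each element: C⁺ still has 3 valence electrons; O⁺ still has 5 valence electrons.
All are still removing valence electrons, so compare the +1 ions as you would atoms: IE_2 generally rises across a period (higher Z_eff) and falls down a group (larger shell), subject to the usual subshell exceptions.
Valence configurations: C⁺ [He]2s²2p¹, O⁺ [He]2s²2p³.
Tabulated IE_2 (kJ/mol): C 2353, O 3388.
Putting it together, IE_2: C < O.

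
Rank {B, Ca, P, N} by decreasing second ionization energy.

N > B > P > Ca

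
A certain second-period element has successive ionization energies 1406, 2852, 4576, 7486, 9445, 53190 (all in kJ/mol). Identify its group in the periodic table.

Look for the largest jump between consecutive ionization energies: IE6/IE5 ≈ 5.6, far larger than any earlier ratio.
That jump marks the point where a core electron is being removed. So the atom has 5 valence electrons.
A main-group element with 5 valence electrons is in group 15.

Group 15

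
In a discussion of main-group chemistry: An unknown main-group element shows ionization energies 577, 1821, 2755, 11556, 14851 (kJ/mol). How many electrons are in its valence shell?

3

Look for the largest jump between consecutive ionization energies: IE4/IE3 ≈ 4.2, far larger than any earlier ratio.
That jump marks the point where a core electron is being removed. So the atom has 3 valence electrons.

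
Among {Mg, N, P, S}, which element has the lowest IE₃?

P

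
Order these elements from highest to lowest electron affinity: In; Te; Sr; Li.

Te > Li > In > Sr

Li is in period 2, group 1; Sr is in period 5, group 2; In is in period 5, group 13; Te is in period 5, group 16.
Adding an electron releases more energy for atoms nearer the top right (short of the noble gases).
Here both period and group differ, so the two effects have to be weighed against each other.
In > Sr: In lies to the right of Sr in period 5, so the across-period effect alone puts In higher.
Li > In: the two effects oppose for this pair; the down-group effect wins (60 vs 29 kJ/mol).
Te > Li: the two effects oppose for this pair; the across-period effect wins (190 vs 60 kJ/mol).
Approximate values (kJ/mol): Li 60, Sr 5, In 29, Te 190.
So from highest to lowest: Te > Li > In > Sr.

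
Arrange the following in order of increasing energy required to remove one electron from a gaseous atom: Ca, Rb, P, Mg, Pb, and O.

Rb < Ca < Pb < Mg < P < O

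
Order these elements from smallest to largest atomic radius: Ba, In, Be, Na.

Be, In, Na, Ba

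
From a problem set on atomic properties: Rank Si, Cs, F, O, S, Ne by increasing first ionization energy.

O is in period 2, group 16; F is in period 2, group 17; Ne is in period 2, group 18; Si is in period 3, group 14; S is in period 3, group 16; Cs is in period 6, group 1.
First ionization energy rises across a period (greater Z_eff holds electrons more tightly) and falls down a group (valence electrons are farther from the nucleus).
Neither a single period nor a single group — weigh both effects.
Si > Cs: relative to Cs, both the across-period and down-group shifts push Si's first ionization energy up.
S > Si: both are in period 3; the period trend gives S the larger value.
O > S: O sits above S in group 16, so the down-group effect alone puts O higher.
F > O: F lies to the right of O in period 2, so the across-period effect alone puts F higher.
Ne > F: both are in period 2; the period trend gives Ne the larger value.
Tabulated first ionization energy (kJ/mol): O 1314, F 1681, Ne 2081, Si 786, S 1000, Cs 376.
So from lowest to highest: Cs < Si < S < O < F < Ne.

Cs < Si < S < O < F < Ne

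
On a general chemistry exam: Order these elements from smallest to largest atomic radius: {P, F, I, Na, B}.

B is in period 2, group 13; F is in period 2, group 17; Na is in period 3, group 1; P is in period 3, group 15; I is in period 5, group 17.
Across a period the added protons contract the valence shell; down a group each new principal shell makes the atom larger.
Here both period and group differ, so the two effects have to be weighed against each other.
B > F: both are in period 2; the period trend gives B the larger value.
P > B: the two effects oppose for this pair; the down-group effect wins (111 vs 85 pm).
I > P: the two effects oppose for this pair; the down-group effect wins (133 vs 111 pm).
Na > I: the two effects oppose for this pair; the across-period effect wins (155 vs 133 pm).
Tabulated atomic radius (pm): B 85, F 64, Na 155, P 111, I 133.
So from smallest to largest: F < B < P < I < Na.

F < B < P < I < Na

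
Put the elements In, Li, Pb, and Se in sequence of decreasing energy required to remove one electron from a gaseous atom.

Se > Pb > In > Li

Li is in period 2, group 1; Se is in period 4, group 16; In is in period 5, group 13; Pb is in period 6, group 14.
IE₁ increases left→right with effective nuclear charge and decreases top→bottom as the valence shell moves farther out.
These span different periods and groups, so the two trends combine.
In > Li: the two effects oppose for this pair; the across-period effect wins (558 vs 520 kJ/mol).
Pb > In: period and group pull opposite ways; the across-period shift dominates (716 vs 558 kJ/mol).
Se > Pb: relative to Pb, both the across-period and down-group shifts push Se's first ionization energy up.
Approximate values (kJ/mol): Li 520, Se 941, In 558, Pb 716.
So from highest to lowest: Se > Pb > In > Li.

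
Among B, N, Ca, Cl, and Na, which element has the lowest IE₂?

Ca

After 1 electron has been removed, what remains? B⁺ still has 2 valence electrons; N⁺ still has 4 valence electrons; Ca⁺ still has 1 valence electron; Cl⁺ still has 6 valence electrons; Na⁺ is the bare [Ne] core.
Core electrons are held far more tightly than valence electrons, so Na tops the IE_2 order.
Valence configurations: B⁺ [He]2s², N⁺ [He]2s²2p², Ca⁺ [Ar]4s¹, Cl⁺ [Ne]3s²3p⁴.
Approximate IE_2 values (kJ/mol): B 2427, N 2856, Ca 1145, Cl 2298, Na 4562.
Putting it together, IE_2: Ca < Cl < B < N < Na.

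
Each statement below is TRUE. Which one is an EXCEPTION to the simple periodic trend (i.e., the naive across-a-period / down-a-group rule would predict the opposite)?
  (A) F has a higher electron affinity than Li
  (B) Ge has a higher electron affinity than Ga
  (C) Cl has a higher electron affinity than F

The general trend: electron affinity increases across a period and decreases down a group.
(A) F (period 2, group 17) vs Li (period 2, group 1): the stated order agrees with the simple trend.
(B) Ge (period 4, group 14) vs Ga (period 4, group 13): the stated order agrees with the simple trend.
(C) Cl (period 3, group 17) vs F (period 2, group 17): the stated order contradicts the simple trend.
The exception is (C): F's small 2p subshell makes the incoming electron feel strong e⁻–e⁻ repulsion, so Cl actually releases more energy on gaining an electron.

(C)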